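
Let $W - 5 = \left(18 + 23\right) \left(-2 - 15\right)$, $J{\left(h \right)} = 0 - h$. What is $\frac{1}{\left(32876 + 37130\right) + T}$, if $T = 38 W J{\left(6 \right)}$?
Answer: $\frac{1}{227782} \approx 4.3902 \cdot 10^{-6}$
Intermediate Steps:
$J{\left(h \right)} = - h$
$W = -692$ ($W = 5 + \left(18 + 23\right) \left(-2 - 15\right) = 5 + 41 \left(-17\right) = 5 - 697 = -692$)
$T = 157776$ ($T = 38 \left(-692\right) \left(\left(-1\right) 6\right) = \left(-26296\right) \left(-6\right) = 157776$)
$\frac{1}{\left(32876 + 37130\right) + T} = \frac{1}{\left(32876 + 37130\right) + 157776} = \frac{1}{70006 + 157776} = \frac{1}{227782}$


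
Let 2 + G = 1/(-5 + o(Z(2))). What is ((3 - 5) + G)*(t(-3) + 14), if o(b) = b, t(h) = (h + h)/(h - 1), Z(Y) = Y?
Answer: -403/6 ≈ -67.167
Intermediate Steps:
t(h) = 2*h/(-1 + h) (t(h) = (2*h)/(-1 + h) = 2*h/(-1 + h))
G = -7/3 (G = -2 + 1/(-5 + 2) = -2 + 1/(-3) = -2 - 1/3 = -7/3 ≈ -2.3333)
((3 - 5) + G)*(t(-3) + 14) = ((3 - 5) - 7/3)*(2*(-3)/(-1 - 3) + 14) = (-2 - 7/3)*(2*(-3)/(-4) + 14) = -13*(2*(-3)*(-1/4) + 14)/3 = -13*(3/2 + 14)/3 = -13/3*31/2 = -403/6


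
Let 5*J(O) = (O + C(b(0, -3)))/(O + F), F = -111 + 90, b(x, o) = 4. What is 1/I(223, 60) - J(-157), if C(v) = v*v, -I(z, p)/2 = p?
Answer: -1781/10680 ≈ -0.16676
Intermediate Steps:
I(z, p) = -2*p
C(v) = v²
F = -21
J(O) = (16 + O)/(5*(-21 + O)) (J(O) = ((O + 4²)/(O - 21))/5 = ((O + 16)/(-21 + O))/5 = ((16 + O)/(-21 + O))/5 = (16 + O)/(5*(-21 + O)))
1/I(223, 60) - J(-157) = 1/(-2*60) - (16 - 157)/(5*(-21 - 157)) = 1/(-120) - (-141)/(5*(-178)) = -1/120 - (-1)*(-141)/(5*178) = -1/120 - 1*141/890 = -1/120 - 141/890 = -1781/10680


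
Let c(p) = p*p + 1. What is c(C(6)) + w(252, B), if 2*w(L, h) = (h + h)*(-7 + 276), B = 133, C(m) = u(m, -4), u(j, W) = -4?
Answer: 35794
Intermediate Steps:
C(m) = -4
w(L, h) = 269*h (w(L, h) = ((h + h)*(-7 + 276))/2 = ((2*h)*269)/2 = (538*h)/2 = 269*h)
c(p) = 1 + p² (c(p) = p² + 1 = 1 + p²)
c(C(6)) + w(252, B) = (1 + (-4)²) + 269*133 = (1 + 16) + 35777 = 17 + 35777 = 35794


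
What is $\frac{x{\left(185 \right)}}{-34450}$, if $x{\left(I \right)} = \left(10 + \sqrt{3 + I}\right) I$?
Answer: $- \frac{37}{689} - \frac{37 \sqrt{47}}{3445} \approx -0.12733$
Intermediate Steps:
$x{\left(I \right)} = I \left(10 + \sqrt{3 + I}\right)$
$\frac{x{\left(185 \right)}}{-34450} = \frac{185 \left(10 + \sqrt{3 + 185}\right)}{-34450} = 185 \left(10 + \sqrt{188}\right) \left(- \frac{1}{34450}\right) = 185 \left(10 + 2 \sqrt{47}\right) \left(- \frac{1}{34450}\right) = \left(1850 + 370 \sqrt{47}\right) \left(- \frac{1}{34450}\right) = - \frac{37}{689} - \frac{37 \sqrt{47}}{3445}$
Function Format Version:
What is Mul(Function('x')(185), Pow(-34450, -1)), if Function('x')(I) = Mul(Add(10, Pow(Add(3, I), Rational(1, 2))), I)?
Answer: Add(Rational(-37, 689), Mul(Rational(-37, 3445), Pow(47, Rational(1, 2)))) ≈ -0.12733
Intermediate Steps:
Function('x')(I) = Mul(I, Add(10, Pow(Add(3, I), Rational(1, 2))))
Mul(Function('x')(185), Pow(-34450, -1)) = Mul(Mul(185, Add(10, Pow(Add(3, 185), Rational(1, 2)))), Pow(-34450, -1)) = Mul(Mul(185, Add(10, Pow(188, Rational(1, 2)))), Rational(-1, 34450)) = Mul(Mul(185, Add(10, Mul(2, Pow(47, Rational(1, 2))))), Rational(-1, 34450)) = Mul(Add(1850, Mul(370, Pow(47, Rational(1, 2)))), Rational(-1, 34450)) = Add(Rational(-37, 689), Mul(Rational(-37, 3445), Pow(47, Rational(1, 2))))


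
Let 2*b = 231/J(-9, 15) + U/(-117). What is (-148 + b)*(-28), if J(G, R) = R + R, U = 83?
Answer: 2366987/585 ≈ 4046.1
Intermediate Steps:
J(G, R) = 2*R
b = 8179/2340 (b = (231/((2*15)) + 83/(-117))/2 = (231/30 + 83*(-1/117))/2 = (231*(1/30) - 83/117)/2 = (77/10 - 83/117)/2 = (1/2)*(8179/1170) = 8179/2340 ≈ 3.4953)
(-148 + b)*(-28) = (-148 + 8179/2340)*(-28) = -338141/2340*(-28) = 2366987/585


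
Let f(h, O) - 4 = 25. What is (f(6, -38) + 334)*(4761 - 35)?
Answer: 1715538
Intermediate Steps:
f(h, O) = 29 (f(h, O) = 4 + 25 = 29)
(f(6, -38) + 334)*(4761 - 35) = (29 + 334)*(4761 - 35) = 363*4726 = 1715538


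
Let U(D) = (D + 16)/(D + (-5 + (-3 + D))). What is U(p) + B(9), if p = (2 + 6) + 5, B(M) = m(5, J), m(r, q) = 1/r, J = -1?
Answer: 163/90 ≈ 1.8111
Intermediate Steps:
B(M) = ⅕ (B(M) = 1/5 = ⅕)
p = 13 (p = 8 + 5 = 13)
U(D) = (16 + D)/(-8 + 2*D) (U(D) = (16 + D)/(D + (-8 + D)) = (16 + D)/(-8 + 2*D))
U(p) + B(9) = (16 + 13)/(2*(-4 + 13)) + ⅕ = (½)*29/9 + ⅕ = (½)*(⅑)*29 + ⅕ = 29/18 + ⅕ = 163/90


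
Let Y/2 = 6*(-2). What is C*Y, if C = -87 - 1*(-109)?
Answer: -528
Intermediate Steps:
Y = -24 (Y = 2*(6*(-2)) = 2*(-12) = -24)
C = 22 (C = -87 + 109 = 22)
C*Y = 22*(-24) = -528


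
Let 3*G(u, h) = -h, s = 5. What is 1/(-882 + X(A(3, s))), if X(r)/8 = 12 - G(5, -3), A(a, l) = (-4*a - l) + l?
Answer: -1/794 ≈ -0.0012594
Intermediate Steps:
G(u, h) = -h/3 (G(u, h) = (-h)/3 = -h/3)
A(a, l) = -4*a (A(a, l) = (-l - 4*a) + l = -4*a)
X(r) = 88 (X(r) = 8*(12 - (-1)*(-3)/3) = 8*(12 - 1*1) = 8*(12 - 1) = 8*11 = 88)
1/(-882 + X(A(3, s))) = 1/(-882 + 88) = 1/(-794) = -1/794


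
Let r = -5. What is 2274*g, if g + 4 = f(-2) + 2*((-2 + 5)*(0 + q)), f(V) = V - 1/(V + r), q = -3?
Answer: -379758/7 ≈ -54251.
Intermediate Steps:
f(V) = V - 1/(-5 + V) (f(V) = V - 1/(V - 5) = V - 1/(-5 + V))
g = -167/7 (g = -4 + ((-1 + (-2)**2 - 5*(-2))/(-5 - 2) + 2*((-2 + 5)*(0 - 3))) = -4 + ((-1 + 4 + 10)/(-7) + 2*(3*(-3))) = -4 + (-1/7*13 + 2*(-9)) = -4 + (-13/7 - 18) = -4 - 139/7 = -167/7 ≈ -23.857)
2274*g = 2274*(-167/7) = -379758/7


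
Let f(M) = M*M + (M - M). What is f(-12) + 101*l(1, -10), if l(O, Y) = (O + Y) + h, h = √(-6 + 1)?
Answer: -765 + 101*I*√5 ≈ -765.0 + 225.84*I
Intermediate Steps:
f(M) = M² (f(M) = M² + 0 = M²)
h = I*√5 (h = √(-5) = I*√5 ≈ 2.2361*I)
l(O, Y) = O + Y + I*√5 (l(O, Y) = (O + Y) + I*√5 = O + Y + I*√5)
f(-12) + 101*l(1, -10) = (-12)² + 101*(1 - 10 + I*√5) = 144 + 101*(-9 + I*√5) = 144 + (-909 + 101*I*√5) = -765 + 101*I*√5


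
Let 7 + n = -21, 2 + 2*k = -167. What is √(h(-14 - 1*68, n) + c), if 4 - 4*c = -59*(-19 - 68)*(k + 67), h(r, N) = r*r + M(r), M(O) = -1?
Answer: √466894/4 ≈ 170.82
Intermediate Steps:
k = -169/2 (k = -1 + (½)*(-167) = -1 - 167/2 = -169/2 ≈ -84.500)
n = -28 (n = -7 - 21 = -28)
h(r, N) = -1 + r² (h(r, N) = r*r - 1 = r² - 1 = -1 + r²)
c = 179663/8 (c = 1 - (-59)*(-19 - 68)*(-169/2 + 67)/4 = 1 - (-59)*(-87*(-35/2))/4 = 1 - (-59)*3045/(4*2) = 1 - ¼*(-179655/2) = 1 + 179655/8 = 179663/8 ≈ 22458.)
√(h(-14 - 1*68, n) + c) = √((-1 + (-14 - 1*68)²) + 179663/8) = √((-1 + (-14 - 68)²) + 179663/8) = √((-1 + (-82)²) + 179663/8) = √((-1 + 6724) + 179663/8) = √(6723 + 179663/8) = √(233447/8) = √466894/4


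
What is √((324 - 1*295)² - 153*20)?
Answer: I*√2219 ≈ 47.106*I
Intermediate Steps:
√((324 - 1*295)² - 153*20) = √((324 - 295)² - 3060) = √(29² - 3060) = √(841 - 3060) = √(-2219) = I*√2219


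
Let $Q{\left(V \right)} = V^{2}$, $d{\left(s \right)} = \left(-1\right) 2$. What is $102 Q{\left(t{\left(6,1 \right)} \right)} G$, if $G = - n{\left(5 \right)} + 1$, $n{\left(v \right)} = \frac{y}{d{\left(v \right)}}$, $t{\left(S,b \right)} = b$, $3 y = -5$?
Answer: $17$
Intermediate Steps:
$y = - \frac{5}{3}$ ($y = \frac{1}{3} \left(-5\right) = - \frac{5}{3} \approx -1.6667$)
$d{\left(s \right)} = -2$
$n{\left(v \right)} = \frac{5}{6}$ ($n{\left(v \right)} = - \frac{5}{3 \left(-2\right)} = \left(- \frac{5}{3}\right) \left(- \frac{1}{2}\right) = \frac{5}{6}$)
$G = \frac{1}{6}$ ($G = \left(-1\right) \frac{5}{6} + 1 = - \frac{5}{6} + 1 = \frac{1}{6} \approx 0.16667$)
$102 Q{\left(t{\left(6,1 \right)} \right)} G = 102 \cdot 1^{2} \cdot \frac{1}{6} = 102 \cdot 1 \cdot \frac{1}{6} = 102 \cdot \frac{1}{6} = 17$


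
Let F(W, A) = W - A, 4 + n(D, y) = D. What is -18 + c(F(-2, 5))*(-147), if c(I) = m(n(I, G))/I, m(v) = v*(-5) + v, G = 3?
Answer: 906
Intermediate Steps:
n(D, y) = -4 + D
m(v) = -4*v (m(v) = -5*v + v = -4*v)
c(I) = (16 - 4*I)/I (c(I) = (-4*(-4 + I))/I = (16 - 4*I)/I)
-18 + c(F(-2, 5))*(-147) = -18 + (-4 + 16/(-2 - 1*5))*(-147) = -18 + (-4 + 16/(-2 - 5))*(-147) = -18 + (-4 + 16/(-7))*(-147) = -18 + (-4 + 16*(-⅐))*(-147) = -18 + (-4 - 16/7)*(-147) = -18 - 44/7*(-147) = -18 + 924 = 906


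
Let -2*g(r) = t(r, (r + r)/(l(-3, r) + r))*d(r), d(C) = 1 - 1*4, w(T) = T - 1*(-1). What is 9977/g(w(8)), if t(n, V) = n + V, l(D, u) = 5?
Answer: 69839/108 ≈ 646.66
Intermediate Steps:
w(T) = 1 + T (w(T) = T + 1 = 1 + T)
d(C) = -3 (d(C) = 1 - 4 = -3)
t(n, V) = V + n
g(r) = 3*r/2 + 3*r/(5 + r) (g(r) = -((r + r)/(5 + r) + r)*(-3)/2 = -((2*r)/(5 + r) + r)*(-3)/2 = -(2*r/(5 + r) + r)*(-3)/2 = -(r + 2*r/(5 + r))*(-3)/2 = -(-3*r - 6*r/(5 + r))/2 = 3*r/2 + 3*r/(5 + r))
9977/g(w(8)) = 9977/((3*(1 + 8)*(7 + (1 + 8))/(2*(5 + (1 + 8))))) = 9977/(((3/2)*9*(7 + 9)/(5 + 9))) = 9977/(((3/2)*9*16/14)) = 9977/(((3/2)*9*(1/14)*16)) = 9977/(108/7) = 9977*(7/108) = 69839/108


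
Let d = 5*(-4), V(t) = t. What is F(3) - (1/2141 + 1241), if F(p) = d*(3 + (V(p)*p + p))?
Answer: -3299282/2141 ≈ -1541.0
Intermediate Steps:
d = -20
F(p) = -60 - 20*p - 20*p² (F(p) = -20*(3 + (p*p + p)) = -20*(3 + (p² + p)) = -20*(3 + (p + p²)) = -20*(3 + p + p²) = -60 - 20*p - 20*p²)
F(3) - (1/2141 + 1241) = (-60 - 20*3 - 20*3²) - (1/2141 + 1241) = (-60 - 60 - 20*9) - (1/2141 + 1241) = (-60 - 60 - 180) - 1*2656982/2141 = -300 - 2656982/2141 = -3299282/2141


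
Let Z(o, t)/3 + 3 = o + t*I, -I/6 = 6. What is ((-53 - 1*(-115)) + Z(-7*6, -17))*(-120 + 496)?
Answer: 662888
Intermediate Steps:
I = -36 (I = -6*6 = -36)
Z(o, t) = -9 - 108*t + 3*o (Z(o, t) = -9 + 3*(o + t*(-36)) = -9 + 3*(o - 36*t) = -9 + (-108*t + 3*o) = -9 - 108*t + 3*o)
((-53 - 1*(-115)) + Z(-7*6, -17))*(-120 + 496) = ((-53 - 1*(-115)) + (-9 - 108*(-17) + 3*(-7*6)))*(-120 + 496) = ((-53 + 115) + (-9 + 1836 + 3*(-42)))*376 = (62 + (-9 + 1836 - 126))*376 = (62 + 1701)*376 = 1763*376 = 662888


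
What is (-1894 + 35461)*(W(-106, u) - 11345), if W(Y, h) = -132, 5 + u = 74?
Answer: -385248459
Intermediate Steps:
u = 69 (u = -5 + 74 = 69)
(-1894 + 35461)*(W(-106, u) - 11345) = (-1894 + 35461)*(-132 - 11345) = 33567*(-11477) = -385248459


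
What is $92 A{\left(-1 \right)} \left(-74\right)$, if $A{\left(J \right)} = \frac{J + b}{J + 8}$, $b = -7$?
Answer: $\frac{54464}{7} \approx 7780.6$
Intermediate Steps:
$A{\left(J \right)} = \frac{-7 + J}{8 + J}$ ($A{\left(J \right)} = \frac{J - 7}{J + 8} = \frac{-7 + J}{8 + J}$)
$92 A{\left(-1 \right)} \left(-74\right) = 92 \frac{-7 - 1}{8 - 1} \left(-74\right) = 92 \cdot \frac{1}{7} \left(-8\right) \left(-74\right) = 92 \left(- \frac{8}{7}\right) \left(-74\right) = \left(- \frac{736}{7}\right) \left(-74\right) = \frac{54464}{7}$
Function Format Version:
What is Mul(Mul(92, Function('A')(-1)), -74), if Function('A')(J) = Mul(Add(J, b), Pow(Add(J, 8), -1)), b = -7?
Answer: Rational(54464, 7) ≈ 7780.6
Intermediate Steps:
Function('A')(J) = Mul(Pow(Add(8, J), -1), Add(-7, J)) (Function('A')(J) = Mul(Add(J, -7), Pow(Add(J, 8), -1)) = Mul(Add(-7, J), Pow(Add(8, J), -1)) = Mul(Pow(Add(8, J), -1), Add(-7, J)))
Mul(Mul(92, Function('A')(-1)), -74) = Mul(Mul(92, Mul(Pow(Add(8, -1), -1), Add(-7, -1))), -74) = Mul(Mul(92, Mul(Pow(7, -1), -8)), -74) = Mul(Mul(92, Mul(Rational(1, 7), -8)), -74) = Mul(Mul(92, Rational(-8, 7)), -74) = Mul(Rational(-736, 7), -74) = Rational(54464, 7)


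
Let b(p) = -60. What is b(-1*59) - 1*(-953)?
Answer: 893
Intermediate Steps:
b(-1*59) - 1*(-953) = -60 - 1*(-953) = -60 + 953 = 893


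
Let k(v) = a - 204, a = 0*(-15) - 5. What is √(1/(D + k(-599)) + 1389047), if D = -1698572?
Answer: √81807976527995314/242683 ≈ 1178.6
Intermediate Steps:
a = -5 (a = 0 - 5 = -5)
k(v) = -209 (k(v) = -5 - 204 = -209)
√(1/(D + k(-599)) + 1389047) = √(1/(-1698572 - 209) + 1389047) = √(1/(-1698781) + 1389047) = √(-1/1698781 + 1389047) = √(2359686651706/1698781) = √81807976527995314/242683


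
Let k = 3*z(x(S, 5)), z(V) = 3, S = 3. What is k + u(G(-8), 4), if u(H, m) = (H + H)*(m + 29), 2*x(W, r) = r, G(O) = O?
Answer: -519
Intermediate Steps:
x(W, r) = r/2
u(H, m) = 2*H*(29 + m) (u(H, m) = (2*H)*(29 + m) = 2*H*(29 + m))
k = 9 (k = 3*3 = 9)
k + u(G(-8), 4) = 9 + 2*(-8)*(29 + 4) = 9 + 2*(-8)*33 = 9 - 528 = -519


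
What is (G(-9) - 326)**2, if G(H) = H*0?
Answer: 106276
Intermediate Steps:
G(H) = 0
(G(-9) - 326)**2 = (0 - 326)**2 = (-326)**2 = 106276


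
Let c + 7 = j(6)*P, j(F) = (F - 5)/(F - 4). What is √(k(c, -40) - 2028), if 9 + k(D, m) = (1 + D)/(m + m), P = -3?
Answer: I*√130362/8 ≈ 45.132*I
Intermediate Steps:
j(F) = (-5 + F)/(-4 + F)
c = -17/2 (c = -7 + ((-5 + 6)/(-4 + 6))*(-3) = -7 + (1/2)*(-3) = -7 + ((½)*1)*(-3) = -7 + (½)*(-3) = -7 - 3/2 = -17/2 ≈ -8.5000)
k(D, m) = -9 + (1 + D)/(2*m) (k(D, m) = -9 + (1 + D)/(m + m) = -9 + (1 + D)/((2*m)) = -9 + (1 + D)*(1/(2*m)) = -9 + (1 + D)/(2*m))
√(k(c, -40) - 2028) = √((½)*(1 - 17/2 - 18*(-40))/(-40) - 2028) = √((½)*(-1/40)*(1 - 17/2 + 720) - 2028) = √((½)*(-1/40)*(1425/2) - 2028) = √(-285/32 - 2028) = √(-65181/32) = I*√130362/8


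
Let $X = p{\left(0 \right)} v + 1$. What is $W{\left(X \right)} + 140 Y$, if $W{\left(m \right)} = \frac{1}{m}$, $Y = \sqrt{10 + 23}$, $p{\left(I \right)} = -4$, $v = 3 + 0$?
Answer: $- \frac{1}{11} + 140 \sqrt{33} \approx 804.15$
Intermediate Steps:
$v = 3$
$Y = \sqrt{33} \approx 5.7446$
$X = -11$ ($X = \left(-4\right) 3 + 1 = -12 + 1 = -11$)
$W{\left(X \right)} + 140 Y = \frac{1}{-11} + 140 \sqrt{33} = - \frac{1}{11} + 140 \sqrt{33}$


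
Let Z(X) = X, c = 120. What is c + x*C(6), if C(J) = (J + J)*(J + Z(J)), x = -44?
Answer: -6216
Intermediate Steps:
C(J) = 4*J² (C(J) = (J + J)*(J + J) = (2*J)*(2*J) = 4*J²)
c + x*C(6) = 120 - 176*6² = 120 - 176*36 = 120 - 44*144 = 120 - 6336 = -6216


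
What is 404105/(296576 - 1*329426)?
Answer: -80821/6570 ≈ -12.302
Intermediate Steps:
404105/(296576 - 1*329426) = 404105/(296576 - 329426) = 404105/(-32850) = 404105*(-1/32850) = -80821/6570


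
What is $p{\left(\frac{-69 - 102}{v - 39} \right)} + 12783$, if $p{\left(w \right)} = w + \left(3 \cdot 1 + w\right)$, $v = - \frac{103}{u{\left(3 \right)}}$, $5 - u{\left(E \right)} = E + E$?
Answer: $\frac{408981}{32} \approx 12781.0$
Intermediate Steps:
$u{\left(E \right)} = 5 - 2 E$ ($u{\left(E \right)} = 5 - \left(E + E\right) = 5 - 2 E$)
$v = 103$ ($v = - \frac{103}{5 - 6} = - \frac{103}{-1} = \left(-103\right) \left(-1\right) = 103$)
$p{\left(w \right)} = 3 + 2 w$ ($p{\left(w \right)} = w + \left(3 + w\right) = 3 + 2 w$)
$p{\left(\frac{-69 - 102}{v - 39} \right)} + 12783 = \left(3 + 2 \frac{-69 - 102}{103 - 39}\right) + 12783 = \left(3 + 2 \left(- \frac{171}{64}\right)\right) + 12783 = \left(3 - \frac{171}{32}\right) + 12783 = - \frac{75}{32} + 12783 = \frac{408981}{32}$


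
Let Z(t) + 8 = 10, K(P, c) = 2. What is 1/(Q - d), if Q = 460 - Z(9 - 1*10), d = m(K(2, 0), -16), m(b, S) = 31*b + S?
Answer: 1/412 ≈ 0.0024272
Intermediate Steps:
Z(t) = 2 (Z(t) = -8 + 10 = 2)
m(b, S) = S + 31*b
d = 46 (d = -16 + 31*2 = -16 + 62 = 46)
Q = 458 (Q = 460 - 1*2 = 460 - 2 = 458)
1/(Q - d) = 1/(458 - 1*46) = 1/(458 - 46) = 1/412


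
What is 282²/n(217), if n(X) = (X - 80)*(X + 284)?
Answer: 26508/22879 ≈ 1.1586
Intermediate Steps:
n(X) = (-80 + X)*(284 + X)
282²/n(217) = 282²/(-22720 + 217² + 204*217) = 79524/(-22720 + 47089 + 44268) = 79524/68637 = 79524*(1/68637) = 26508/22879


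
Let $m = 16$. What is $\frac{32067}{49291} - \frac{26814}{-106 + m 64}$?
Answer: $- \frac{215375228}{7541523} \approx -28.559$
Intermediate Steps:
$\frac{32067}{49291} - \frac{26814}{-106 + m 64} = \frac{32067}{49291} - \frac{26814}{-106 + 16 \cdot 64} = 32067 \cdot \frac{1}{49291} - \frac{26814}{-106 + 1024} = \frac{32067}{49291} - \frac{26814}{918} = \frac{32067}{49291} - \frac{4469}{153} = - \frac{215375228}{7541523}$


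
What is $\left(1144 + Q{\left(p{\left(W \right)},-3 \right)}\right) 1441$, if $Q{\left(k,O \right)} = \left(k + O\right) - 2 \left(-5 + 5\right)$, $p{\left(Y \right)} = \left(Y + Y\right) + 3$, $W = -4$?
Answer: $1636976$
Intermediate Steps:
$p{\left(Y \right)} = 3 + 2 Y$ ($p{\left(Y \right)} = 2 Y + 3 = 3 + 2 Y$)
$Q{\left(k,O \right)} = O + k$ ($Q{\left(k,O \right)} = \left(O + k\right) - 0 = \left(O + k\right) + 0 = O + k$)
$\left(1144 + Q{\left(p{\left(W \right)},-3 \right)}\right) 1441 = \left(1144 + \left(-3 + \left(3 + 2 \left(-4\right)\right)\right)\right) 1441 = \left(1144 + \left(-3 + \left(3 - 8\right)\right)\right) 1441 = \left(1144 - 8\right) 1441 = 1136 \cdot 1441 = 1636976$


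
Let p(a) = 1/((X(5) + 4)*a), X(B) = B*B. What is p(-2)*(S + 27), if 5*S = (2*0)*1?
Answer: -27/58 ≈ -0.46552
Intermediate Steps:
X(B) = B²
S = 0 (S = ((2*0)*1)/5 = (0*1)/5 = (⅕)*0 = 0)
p(a) = 1/(29*a) (p(a) = 1/((5² + 4)*a) = 1/((25 + 4)*a) = 1/(29*a))
p(-2)*(S + 27) = ((1/29)/(-2))*(0 + 27) = ((1/29)*(-½))*27 = -1/58*27 = -27/58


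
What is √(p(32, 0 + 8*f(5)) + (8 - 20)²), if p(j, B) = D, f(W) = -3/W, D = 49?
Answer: √193 ≈ 13.892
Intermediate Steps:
p(j, B) = 49
√(p(32, 0 + 8*f(5)) + (8 - 20)²) = √(49 + (8 - 20)²) = √(49 + (-12)²) = √(49 + 144) = √193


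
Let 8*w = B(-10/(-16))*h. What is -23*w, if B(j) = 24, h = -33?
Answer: 2277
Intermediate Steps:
w = -99 (w = (24*(-33))/8 = (1/8)*(-792) = -99)
-23*w = -23*(-99) = 2277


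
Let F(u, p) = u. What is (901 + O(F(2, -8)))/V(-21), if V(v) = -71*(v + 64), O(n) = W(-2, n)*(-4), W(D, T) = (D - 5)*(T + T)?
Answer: -1013/3053 ≈ -0.33180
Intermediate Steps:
W(D, T) = 2*T*(-5 + D) (W(D, T) = (-5 + D)*(2*T) = 2*T*(-5 + D))
O(n) = 56*n (O(n) = (2*n*(-5 - 2))*(-4) = (2*n*(-7))*(-4) = -14*n*(-4) = 56*n)
V(v) = -4544 - 71*v (V(v) = -71*(64 + v) = -4544 - 71*v)
(901 + O(F(2, -8)))/V(-21) = (901 + 56*2)/(-4544 - 71*(-21)) = (901 + 112)/(-4544 + 1491) = 1013/(-3053) = 1013*(-1/3053) = -1013/3053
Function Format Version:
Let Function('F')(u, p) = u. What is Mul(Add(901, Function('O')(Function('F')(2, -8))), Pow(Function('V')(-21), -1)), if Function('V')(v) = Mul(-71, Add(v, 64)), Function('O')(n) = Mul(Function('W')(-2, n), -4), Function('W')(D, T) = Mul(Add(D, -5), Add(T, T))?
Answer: Rational(-1013, 3053) ≈ -0.33180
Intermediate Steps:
Function('W')(D, T) = Mul(2, T, Add(-5, D)) (Function('W')(D, T) = Mul(Add(-5, D), Mul(2, T)) = Mul(2, T, Add(-5, D)))
Function('O')(n) = Mul(56, n) (Function('O')(n) = Mul(Mul(2, n, Add(-5, -2)), -4) = Mul(Mul(2, n, -7), -4) = Mul(Mul(-14, n), -4) = Mul(56, n))
Function('V')(v) = Add(-4544, Mul(-71, v)) (Function('V')(v) = Mul(-71, Add(64, v)) = Add(-4544, Mul(-71, v)))
Mul(Add(901, Function('O')(Function('F')(2, -8))), Pow(Function('V')(-21), -1)) = Mul(Add(901, Mul(56, 2)), Pow(Add(-4544, Mul(-71, -21)), -1)) = Mul(Add(901, 112), Pow(Add(-4544, 1491), -1)) = Mul(1013, Pow(-3053, -1)) = Mul(1013, Rational(-1, 3053)) = Rational(-1013, 3053)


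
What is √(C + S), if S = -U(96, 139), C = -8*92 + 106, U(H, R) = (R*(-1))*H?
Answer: √12714 ≈ 112.76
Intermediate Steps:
U(H, R) = -H*R (U(H, R) = (-R)*H = -H*R)
C = -630 (C = -736 + 106 = -630)
S = 13344 (S = -(-1)*96*139 = -1*(-13344) = 13344)
√(C + S) = √(-630 + 13344) = √12714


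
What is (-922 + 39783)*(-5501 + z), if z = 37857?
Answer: 1257386516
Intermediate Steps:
(-922 + 39783)*(-5501 + z) = (-922 + 39783)*(-5501 + 37857) = 38861*32356 = 1257386516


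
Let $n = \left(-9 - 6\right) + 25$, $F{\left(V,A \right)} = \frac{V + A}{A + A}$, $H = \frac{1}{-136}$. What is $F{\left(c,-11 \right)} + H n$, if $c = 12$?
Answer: $- \frac{89}{748} \approx -0.11898$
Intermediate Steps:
$H = - \frac{1}{136} \approx -0.0073529$
$F{\left(V,A \right)} = \frac{A + V}{2 A}$
$n = 10$ ($n = -15 + 25 = 10$)
$F{\left(c,-11 \right)} + H n = \frac{-11 + 12}{2 \left(-11\right)} - \frac{5}{68} = \frac{1}{2} \left(- \frac{1}{11}\right) 1 - \frac{5}{68} = - \frac{1}{22} - \frac{5}{68} = - \frac{89}{748}$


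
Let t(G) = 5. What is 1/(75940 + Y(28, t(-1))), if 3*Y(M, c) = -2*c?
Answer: 3/227810 ≈ 1.3169e-5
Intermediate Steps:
Y(M, c) = -2*c/3 (Y(M, c) = (-2*c)/3 = -2*c/3)
1/(75940 + Y(28, t(-1))) = 1/(75940 - 2/3*5) = 1/(75940 - 10/3) = 1/(227810/3) = 3/227810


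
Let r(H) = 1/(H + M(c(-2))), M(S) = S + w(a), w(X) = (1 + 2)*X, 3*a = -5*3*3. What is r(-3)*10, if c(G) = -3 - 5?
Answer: -5/28 ≈ -0.17857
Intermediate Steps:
c(G) = -8
a = -15 (a = (-5*3*3)/3 = (-15*3)/3 = (⅓)*(-45) = -15)
w(X) = 3*X
M(S) = -45 + S (M(S) = S + 3*(-15) = S - 45 = -45 + S)
r(H) = 1/(-53 + H) (r(H) = 1/(H + (-45 - 8)) = 1/(H - 53) = 1/(-53 + H))
r(-3)*10 = 10/(-53 - 3) = 10/(-56) = -1/56*10 = -5/28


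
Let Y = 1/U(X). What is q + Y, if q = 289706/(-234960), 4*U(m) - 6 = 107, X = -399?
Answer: -15898469/13275240 ≈ -1.1976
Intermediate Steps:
U(m) = 113/4 (U(m) = 3/2 + (¼)*107 = 3/2 + 107/4 = 113/4)
q = -144853/117480 (q = 289706*(-1/234960) = -144853/117480 ≈ -1.2330)
Y = 4/113 (Y = 1/(113/4) = 4/113 ≈ 0.035398)
q + Y = -144853/117480 + 4/113 = -15898469/13275240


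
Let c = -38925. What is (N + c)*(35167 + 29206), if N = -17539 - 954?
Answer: -3696168914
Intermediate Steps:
N = -18493
(N + c)*(35167 + 29206) = (-18493 - 38925)*(35167 + 29206) = -57418*64373 = -3696168914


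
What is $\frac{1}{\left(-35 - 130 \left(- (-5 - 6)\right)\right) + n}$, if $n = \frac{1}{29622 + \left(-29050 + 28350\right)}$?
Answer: $- \frac{28922}{42370729} \approx -0.00068259$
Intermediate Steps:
$n = \frac{1}{28922}$ ($n = \frac{1}{29622 - 700} = \frac{1}{28922} \approx 3.4576 \cdot 10^{-5}$)
$\frac{1}{\left(-35 - 130 \left(- (-5 - 6)\right)\right) + n} = \frac{1}{\left(-35 - 130 \left(- (-5 - 6)\right)\right) + \frac{1}{28922}} = \frac{1}{\left(-35 - 130 \left(\left(-1\right) \left(-11\right)\right)\right) + \frac{1}{28922}} = \frac{1}{\left(-35 - 1430\right) + \frac{1}{28922}} = \frac{1}{-1465 + \frac{1}{28922}} = \frac{1}{- \frac{42370729}{28922}} = - \frac{28922}{42370729}$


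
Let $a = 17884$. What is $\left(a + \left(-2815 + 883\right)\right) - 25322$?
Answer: $-9370$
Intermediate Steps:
$\left(a + \left(-2815 + 883\right)\right) - 25322 = \left(17884 + \left(-2815 + 883\right)\right) - 25322 = \left(17884 - 1932\right) - 25322 = 15952 - 25322 = -9370$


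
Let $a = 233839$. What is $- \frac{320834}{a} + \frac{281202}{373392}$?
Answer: $- \frac{9006809075}{14552268648} \approx -0.61893$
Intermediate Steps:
$- \frac{320834}{a} + \frac{281202}{373392} = - \frac{320834}{233839} + \frac{281202}{373392} = \left(-320834\right) \frac{1}{233839} + 281202 \cdot \frac{1}{373392} = - \frac{320834}{233839} + \frac{46867}{62232} = - \frac{9006809075}{14552268648}$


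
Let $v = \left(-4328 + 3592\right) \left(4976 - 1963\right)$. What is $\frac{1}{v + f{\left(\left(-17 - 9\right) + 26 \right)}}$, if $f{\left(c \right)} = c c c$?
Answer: $- \frac{1}{2217568} \approx -4.5094 \cdot 10^{-7}$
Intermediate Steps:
$f{\left(c \right)} = c^{3}$ ($f{\left(c \right)} = c^{2} c = c^{3}$)
$v = -2217568$ ($v = \left(-736\right) 3013 = -2217568$)
$\frac{1}{v + f{\left(\left(-17 - 9\right) + 26 \right)}} = \frac{1}{-2217568 + \left(\left(-17 - 9\right) + 26\right)^{3}} = \frac{1}{-2217568 + \left(-26 + 26\right)^{3}} = \frac{1}{-2217568 + 0^{3}} = \frac{1}{-2217568 + 0} = \frac{1}{-2217568} = - \frac{1}{2217568}$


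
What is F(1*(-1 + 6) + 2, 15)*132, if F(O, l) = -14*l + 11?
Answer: -26268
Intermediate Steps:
F(O, l) = 11 - 14*l
F(1*(-1 + 6) + 2, 15)*132 = (11 - 14*15)*132 = (11 - 210)*132 = -199*132 = -26268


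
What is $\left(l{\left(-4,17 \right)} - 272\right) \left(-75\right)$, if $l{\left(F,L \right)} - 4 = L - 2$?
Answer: $18975$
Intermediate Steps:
$l{\left(F,L \right)} = 2 + L$ ($l{\left(F,L \right)} = 4 + \left(L - 2\right) = 4 + \left(-2 + L\right) = 2 + L$)
$\left(l{\left(-4,17 \right)} - 272\right) \left(-75\right) = \left(\left(2 + 17\right) - 272\right) \left(-75\right) = \left(19 - 272\right) \left(-75\right) = \left(-253\right) \left(-75\right) = 18975$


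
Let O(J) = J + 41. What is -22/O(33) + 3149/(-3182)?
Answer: -4095/3182 ≈ -1.2869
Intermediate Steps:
O(J) = 41 + J
-22/O(33) + 3149/(-3182) = -22/(41 + 33) + 3149/(-3182) = -22/74 + 3149*(-1/3182) = -22*1/74 - 3149/3182 = -11/37 - 3149/3182 = -4095/3182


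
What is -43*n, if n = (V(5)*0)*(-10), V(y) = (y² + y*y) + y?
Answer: 0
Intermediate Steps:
V(y) = y + 2*y² (V(y) = (y² + y²) + y = 2*y² + y = y + 2*y²)
n = 0 (n = ((5*(1 + 2*5))*0)*(-10) = ((5*(1 + 10))*0)*(-10) = ((5*11)*0)*(-10) = (55*0)*(-10) = 0*(-10) = 0)
-43*n = -43*0 = 0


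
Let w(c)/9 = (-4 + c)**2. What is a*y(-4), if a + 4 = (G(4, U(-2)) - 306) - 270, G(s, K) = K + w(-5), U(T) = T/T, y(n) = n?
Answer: -600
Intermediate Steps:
w(c) = 9*(-4 + c)**2
U(T) = 1
G(s, K) = 729 + K (G(s, K) = K + 9*(-4 - 5)**2 = K + 9*(-9)**2 = K + 9*81 = K + 729 = 729 + K)
a = 150 (a = -4 + (((729 + 1) - 306) - 270) = -4 + ((730 - 306) - 270) = -4 + (424 - 270) = -4 + 154 = 150)
a*y(-4) = 150*(-4) = -600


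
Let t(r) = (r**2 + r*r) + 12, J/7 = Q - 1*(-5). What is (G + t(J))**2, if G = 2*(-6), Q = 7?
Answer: 199148544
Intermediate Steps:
G = -12
J = 84 (J = 7*(7 - 1*(-5)) = 7*(7 + 5) = 7*12 = 84)
t(r) = 12 + 2*r**2 (t(r) = (r**2 + r**2) + 12 = 2*r**2 + 12 = 12 + 2*r**2)
(G + t(J))**2 = (-12 + (12 + 2*84**2))**2 = (-12 + (12 + 2*7056))**2 = (-12 + (12 + 14112))**2 = (-12 + 14124)**2 = 14112**2 = 199148544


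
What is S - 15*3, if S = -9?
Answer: -54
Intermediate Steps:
S - 15*3 = -9 - 15*3 = -9 - 45 = -54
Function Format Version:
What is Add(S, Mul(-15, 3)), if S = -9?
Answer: -54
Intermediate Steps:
Add(S, Mul(-15, 3)) = Add(-9, Mul(-15, 3)) = Add(-9, -45) = -54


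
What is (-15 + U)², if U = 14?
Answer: 1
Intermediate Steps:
(-15 + U)² = (-15 + 14)² = (-1)² = 1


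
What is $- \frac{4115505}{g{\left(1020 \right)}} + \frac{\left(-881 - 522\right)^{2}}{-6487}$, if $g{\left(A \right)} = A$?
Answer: $- \frac{1913670541}{441116} \approx -4338.3$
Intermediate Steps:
$- \frac{4115505}{g{\left(1020 \right)}} + \frac{\left(-881 - 522\right)^{2}}{-6487} = - \frac{4115505}{1020} + \frac{\left(-881 - 522\right)^{2}}{-6487} = \left(-4115505\right) \frac{1}{1020} + \left(-1403\right)^{2} \left(- \frac{1}{6487}\right) = - \frac{274367}{68} + 1968409 \left(- \frac{1}{6487}\right) = - \frac{274367}{68} - \frac{1968409}{6487} = - \frac{1913670541}{441116}$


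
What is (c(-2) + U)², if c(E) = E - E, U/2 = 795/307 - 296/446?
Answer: 69536635204/4686908521 ≈ 14.836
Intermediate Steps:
U = 263698/68461 (U = 2*(795/307 - 296/446) = 2*(795*(1/307) - 296*1/446) = 2*(795/307 - 148/223) = 2*(131849/68461) = 263698/68461 ≈ 3.8518)
c(E) = 0
(c(-2) + U)² = (0 + 263698/68461)² = (263698/68461)² = 69536635204/4686908521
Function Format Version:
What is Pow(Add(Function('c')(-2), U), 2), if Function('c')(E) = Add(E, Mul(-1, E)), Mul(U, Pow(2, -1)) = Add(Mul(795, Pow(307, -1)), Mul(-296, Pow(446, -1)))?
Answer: Rational(69536635204, 4686908521) ≈ 14.836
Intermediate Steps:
U = Rational(263698, 68461) (U = Mul(2, Add(Mul(795, Pow(307, -1)), Mul(-296, Pow(446, -1)))) = Mul(2, Add(Mul(795, Rational(1, 307)), Mul(-296, Rational(1, 446)))) = Mul(2, Add(Rational(795, 307), Rational(-148, 223))) = Mul(2, Rational(131849, 68461)) = Rational(263698, 68461) ≈ 3.8518)
Function('c')(E) = 0
Pow(Add(Function('c')(-2), U), 2) = Pow(Add(0, Rational(263698, 68461)), 2) = Pow(Rational(263698, 68461), 2) = Rational(69536635204, 4686908521)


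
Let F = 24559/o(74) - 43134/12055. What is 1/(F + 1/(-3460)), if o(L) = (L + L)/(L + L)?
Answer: 8342060/204842800401 ≈ 4.0724e-5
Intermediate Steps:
o(L) = 1 (o(L) = (2*L)/((2*L)) = (2*L)*(1/(2*L)) = 1)
F = 296015611/12055 (F = 24559/1 - 43134/12055 = 24559*1 - 43134*1/12055 = 24559 - 43134/12055 = 296015611/12055 ≈ 24555.)
1/(F + 1/(-3460)) = 1/(296015611/12055 + 1/(-3460)) = 1/(296015611/12055 - 1/3460) = 1/(204842800401/8342060) = 8342060/204842800401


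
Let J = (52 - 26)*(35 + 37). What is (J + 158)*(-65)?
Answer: -131950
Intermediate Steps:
J = 1872 (J = 26*72 = 1872)
(J + 158)*(-65) = (1872 + 158)*(-65) = 2030*(-65) = -131950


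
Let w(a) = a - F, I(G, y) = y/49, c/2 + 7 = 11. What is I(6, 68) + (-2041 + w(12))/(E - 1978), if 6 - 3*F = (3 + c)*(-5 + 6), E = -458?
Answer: 56783/25578 ≈ 2.2200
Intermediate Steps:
c = 8 (c = -14 + 2*11 = -14 + 22 = 8)
I(G, y) = y/49 (I(G, y) = y*(1/49) = y/49)
F = -5/3 (F = 2 - (3 + 8)*(-5 + 6)/3 = 2 - 11/3 = -5/3 ≈ -1.6667)
w(a) = 5/3 + a (w(a) = a - 1*(-5/3) = a + 5/3 = 5/3 + a)
I(6, 68) + (-2041 + w(12))/(E - 1978) = (1/49)*68 + (-2041 + (5/3 + 12))/(-458 - 1978) = 68/49 + (-2041 + 41/3)/(-2436) = 68/49 - 6082/3*(-1/2436) = 68/49 + 3041/3654 = 56783/25578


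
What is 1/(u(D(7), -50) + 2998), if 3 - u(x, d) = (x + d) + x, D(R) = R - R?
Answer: 1/3051 ≈ 0.00032776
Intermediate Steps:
D(R) = 0
u(x, d) = 3 - d - 2*x (u(x, d) = 3 - ((x + d) + x) = 3 - ((d + x) + x) = 3 - (d + 2*x) = 3 + (-d - 2*x) = 3 - d - 2*x)
1/(u(D(7), -50) + 2998) = 1/((3 - 1*(-50) - 2*0) + 2998) = 1/((3 + 50 + 0) + 2998) = 1/(53 + 2998) = 1/3051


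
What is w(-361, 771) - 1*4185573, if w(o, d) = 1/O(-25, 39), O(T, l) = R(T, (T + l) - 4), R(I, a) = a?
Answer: -41855729/10 ≈ -4.1856e+6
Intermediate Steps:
O(T, l) = -4 + T + l (O(T, l) = (T + l) - 4 = -4 + T + l)
w(o, d) = ⅒ (w(o, d) = 1/(-4 - 25 + 39) = 1/10 = ⅒)
w(-361, 771) - 1*4185573 = ⅒ - 1*4185573 = ⅒ - 4185573 = -41855729/10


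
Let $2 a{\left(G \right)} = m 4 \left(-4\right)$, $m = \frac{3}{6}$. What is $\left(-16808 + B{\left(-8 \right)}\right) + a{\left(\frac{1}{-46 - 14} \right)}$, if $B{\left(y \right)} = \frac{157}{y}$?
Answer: $- \frac{134653}{8} \approx -16832.0$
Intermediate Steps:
$m = \frac{1}{2}$ ($m = 3 \cdot \frac{1}{6} = \frac{1}{2} \approx 0.5$)
$a{\left(G \right)} = -4$ ($a{\left(G \right)} = \frac{\frac{1}{2} \cdot 4 \left(-4\right)}{2} = \frac{2 \left(-4\right)}{2} = \frac{1}{2} \left(-8\right) = -4$)
$\left(-16808 + B{\left(-8 \right)}\right) + a{\left(\frac{1}{-46 - 14} \right)} = \left(-16808 + \frac{157}{-8}\right) - 4 = \left(-16808 + 157 \left(- \frac{1}{8}\right)\right) - 4 = \left(-16808 - \frac{157}{8}\right) - 4 = - \frac{134621}{8} - 4 = - \frac{134653}{8}$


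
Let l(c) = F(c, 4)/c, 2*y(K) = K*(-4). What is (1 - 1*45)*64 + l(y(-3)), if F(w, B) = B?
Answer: -8446/3 ≈ -2815.3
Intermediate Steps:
y(K) = -2*K (y(K) = (K*(-4))/2 = (-4*K)/2 = -2*K)
l(c) = 4/c
(1 - 1*45)*64 + l(y(-3)) = (1 - 1*45)*64 + 4/((-2*(-3))) = (1 - 45)*64 + 4/6 = -44*64 + 4*(⅙) = -2816 + ⅔ = -8446/3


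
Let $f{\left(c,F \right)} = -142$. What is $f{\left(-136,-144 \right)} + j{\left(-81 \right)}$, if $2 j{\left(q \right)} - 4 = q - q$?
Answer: $-140$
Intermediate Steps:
$j{\left(q \right)} = 2$ ($j{\left(q \right)} = 2 + \frac{q - q}{2} = 2 + \frac{1}{2} \cdot 0 = 2 + 0 = 2$)
$f{\left(-136,-144 \right)} + j{\left(-81 \right)} = -142 + 2 = -140$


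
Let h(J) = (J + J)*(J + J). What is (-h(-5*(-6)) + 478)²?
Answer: 9746884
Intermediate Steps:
h(J) = 4*J² (h(J) = (2*J)*(2*J) = 4*J²)
(-h(-5*(-6)) + 478)² = (-4*(-5*(-6))² + 478)² = (-4*30² + 478)² = (-4*900 + 478)² = (-1*3600 + 478)² = (-3600 + 478)² = (-3122)² = 9746884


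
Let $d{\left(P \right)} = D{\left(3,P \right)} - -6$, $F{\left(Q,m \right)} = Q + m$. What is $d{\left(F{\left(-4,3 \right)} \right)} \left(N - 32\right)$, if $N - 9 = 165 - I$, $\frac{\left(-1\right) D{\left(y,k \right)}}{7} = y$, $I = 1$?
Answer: $-2115$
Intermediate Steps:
$D{\left(y,k \right)} = - 7 y$
$d{\left(P \right)} = -15$ ($d{\left(P \right)} = \left(-7\right) 3 - -6 = -21 + 6 = -15$)
$N = 173$ ($N = 9 + \left(165 - 1\right) = 9 + 164 = 173$)
$d{\left(F{\left(-4,3 \right)} \right)} \left(N - 32\right) = - 15 \left(173 - 32\right) = \left(-15\right) 141 = -2115$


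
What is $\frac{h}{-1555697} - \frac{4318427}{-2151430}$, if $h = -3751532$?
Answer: $\frac{14789322419379}{3346973196710} \approx 4.4187$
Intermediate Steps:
$\frac{h}{-1555697} - \frac{4318427}{-2151430} = - \frac{3751532}{-1555697} - \frac{4318427}{-2151430} = \left(-3751532\right) \left(- \frac{1}{1555697}\right) - - \frac{4318427}{2151430} = \frac{3751532}{1555697} + \frac{4318427}{2151430} = \frac{14789322419379}{3346973196710}$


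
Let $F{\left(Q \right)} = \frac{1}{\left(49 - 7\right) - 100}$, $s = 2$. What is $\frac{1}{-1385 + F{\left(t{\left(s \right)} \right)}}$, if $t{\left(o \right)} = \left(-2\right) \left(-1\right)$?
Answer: $- \frac{58}{80331} \approx -0.00072201$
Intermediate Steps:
$t{\left(o \right)} = 2$
$F{\left(Q \right)} = - \frac{1}{58}$ ($F{\left(Q \right)} = \frac{1}{\left(49 - 7\right) - 100} = \frac{1}{42 - 100} = \frac{1}{-58} = - \frac{1}{58}$)
$\frac{1}{-1385 + F{\left(t{\left(s \right)} \right)}} = \frac{1}{-1385 - \frac{1}{58}} = \frac{1}{- \frac{80331}{58}} = - \frac{58}{80331}$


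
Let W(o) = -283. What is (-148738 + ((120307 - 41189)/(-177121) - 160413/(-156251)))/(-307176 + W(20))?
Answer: 4116357684691443/8509030322914289 ≈ 0.48376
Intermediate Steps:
(-148738 + ((120307 - 41189)/(-177121) - 160413/(-156251)))/(-307176 + W(20)) = (-148738 + ((120307 - 41189)/(-177121) - 160413/(-156251)))/(-307176 - 283) = (-148738 + (79118*(-1/177121) - 160413*(-1/156251)))/(-307459) = (-148738 + (-79118/177121 + 160413/156251))*(-1/307459) = (-148738 + 16050244355/27675333371)*(-1/307459) = -4116357684691443/27675333371*(-1/307459) = 4116357684691443/8509030322914289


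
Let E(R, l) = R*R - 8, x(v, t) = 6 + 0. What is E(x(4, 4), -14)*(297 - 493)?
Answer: -5488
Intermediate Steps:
x(v, t) = 6
E(R, l) = -8 + R² (E(R, l) = R² - 8 = -8 + R²)
E(x(4, 4), -14)*(297 - 493) = (-8 + 6²)*(297 - 493) = (-8 + 36)*(-196) = 28*(-196) = -5488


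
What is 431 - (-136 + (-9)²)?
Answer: 486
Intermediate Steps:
431 - (-136 + (-9)²) = 431 - (-136 + 81) = 431 - 1*(-55) = 431 + 55 = 486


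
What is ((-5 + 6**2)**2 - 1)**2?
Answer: 921600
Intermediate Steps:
((-5 + 6**2)**2 - 1)**2 = ((-5 + 36)**2 - 1)**2 = (31**2 - 1)**2 = (961 - 1)**2 = 960**2 = 921600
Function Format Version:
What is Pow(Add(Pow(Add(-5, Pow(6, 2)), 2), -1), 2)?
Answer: 921600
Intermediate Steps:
Pow(Add(Pow(Add(-5, Pow(6, 2)), 2), -1), 2) = Pow(Add(Pow(Add(-5, 36), 2), -1), 2) = Pow(Add(Pow(31, 2), -1), 2) = Pow(Add(961, -1), 2) = Pow(960, 2) = 921600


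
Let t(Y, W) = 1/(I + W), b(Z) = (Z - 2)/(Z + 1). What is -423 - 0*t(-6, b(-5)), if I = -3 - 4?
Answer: -423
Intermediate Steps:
I = -7
b(Z) = (-2 + Z)/(1 + Z)
t(Y, W) = 1/(-7 + W)
-423 - 0*t(-6, b(-5)) = -423 - 0/(-7 + (-2 - 5)/(1 - 5)) = -423 - 0/(-7 - 7/(-4)) = -423 - 0/(-7 - 1/4*(-7)) = -423 - 0/(-7 + 7/4) = -423 - 0/(-21/4) = -423 - 0*(-4)/21 = -423 - 1*0 = -423 + 0 = -423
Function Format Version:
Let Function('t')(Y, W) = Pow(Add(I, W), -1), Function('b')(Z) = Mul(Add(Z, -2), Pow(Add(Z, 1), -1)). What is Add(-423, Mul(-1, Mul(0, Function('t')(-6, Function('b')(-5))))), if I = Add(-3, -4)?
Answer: -423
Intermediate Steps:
I = -7
Function('b')(Z) = Mul(Pow(Add(1, Z), -1), Add(-2, Z)) (Function('b')(Z) = Mul(Add(-2, Z), Pow(Add(1, Z), -1)) = Mul(Pow(Add(1, Z), -1), Add(-2, Z)))
Function('t')(Y, W) = Pow(Add(-7, W), -1)
Add(-423, Mul(-1, Mul(0, Function('t')(-6, Function('b')(-5))))) = Add(-423, Mul(-1, Mul(0, Pow(Add(-7, Mul(Pow(Add(1, -5), -1), Add(-2, -5))), -1)))) = Add(-423, Mul(-1, Mul(0, Pow(Add(-7, Mul(Pow(-4, -1), -7)), -1)))) = Add(-423, Mul(-1, Mul(0, Pow(Add(-7, Mul(Rational(-1, 4), -7)), -1)))) = Add(-423, Mul(-1, Mul(0, Pow(Add(-7, Rational(7, 4)), -1)))) = Add(-423, Mul(-1, Mul(0, Pow(Rational(-21, 4), -1)))) = Add(-423, Mul(-1, Mul(0, Rational(-4, 21)))) = Add(-423, Mul(-1, 0)) = Add(-423, 0) = -423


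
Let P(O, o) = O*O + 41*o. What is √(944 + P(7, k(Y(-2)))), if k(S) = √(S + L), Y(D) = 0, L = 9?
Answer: 6*√31 ≈ 33.407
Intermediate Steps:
k(S) = √(9 + S) (k(S) = √(S + 9) = √(9 + S))
P(O, o) = O² + 41*o
√(944 + P(7, k(Y(-2)))) = √(944 + (7² + 41*√(9 + 0))) = √(944 + (49 + 41*√9)) = √(944 + (49 + 41*3)) = √(944 + (49 + 123)) = √(944 + 172) = √1116 = 6*√31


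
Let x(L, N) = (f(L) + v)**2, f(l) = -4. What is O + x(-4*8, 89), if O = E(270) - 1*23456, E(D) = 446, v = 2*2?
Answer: -23010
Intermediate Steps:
v = 4
x(L, N) = 0 (x(L, N) = (-4 + 4)**2 = 0**2 = 0)
O = -23010 (O = 446 - 1*23456 = 446 - 23456 = -23010)
O + x(-4*8, 89) = -23010 + 0 = -23010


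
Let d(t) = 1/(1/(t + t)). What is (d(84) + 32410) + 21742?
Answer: 54320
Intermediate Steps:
d(t) = 2*t (d(t) = 1/(1/(2*t)) = 2*t)
(d(84) + 32410) + 21742 = (2*84 + 32410) + 21742 = (168 + 32410) + 21742 = 32578 + 21742 = 54320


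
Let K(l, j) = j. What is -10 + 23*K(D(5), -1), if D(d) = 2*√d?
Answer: -33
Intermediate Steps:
-10 + 23*K(D(5), -1) = -10 + 23*(-1) = -10 - 23 = -33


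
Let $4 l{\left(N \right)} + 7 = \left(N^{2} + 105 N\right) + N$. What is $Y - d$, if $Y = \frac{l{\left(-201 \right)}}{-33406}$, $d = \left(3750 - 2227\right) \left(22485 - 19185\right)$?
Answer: $- \frac{83947610086}{16703} \approx -5.0259 \cdot 10^{6}$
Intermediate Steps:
$l{\left(N \right)} = - \frac{7}{4} + \frac{N^{2}}{4} + \frac{53 N}{2}$ ($l{\left(N \right)} = - \frac{7}{4} + \frac{\left(N^{2} + 105 N\right) + N}{4} = - \frac{7}{4} + \frac{N^{2} + 106 N}{4} = - \frac{7}{4} + \left(\frac{N^{2}}{4} + \frac{53 N}{2}\right) = - \frac{7}{4} + \frac{N^{2}}{4} + \frac{53 N}{2}$)
$d = 5025900$ ($d = 1523 \cdot 3300 = 5025900$)
$Y = - \frac{2386}{16703}$ ($Y = \frac{- \frac{7}{4} + \frac{\left(-201\right)^{2}}{4} + \frac{53}{2} \left(-201\right)}{-33406} = \left(- \frac{7}{4} + \frac{1}{4} \cdot 40401 - \frac{10653}{2}\right) \left(- \frac{1}{33406}\right) = \left(- \frac{7}{4} + \frac{40401}{4} - \frac{10653}{2}\right) \left(- \frac{1}{33406}\right) = 4772 \left(- \frac{1}{33406}\right) = - \frac{2386}{16703} \approx -0.14285$)
$Y - d = - \frac{2386}{16703} - 5025900 = - \frac{83947610086}{16703}$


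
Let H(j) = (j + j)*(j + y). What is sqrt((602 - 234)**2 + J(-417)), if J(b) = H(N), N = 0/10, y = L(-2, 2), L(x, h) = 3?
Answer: 368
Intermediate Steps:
y = 3
N = 0 (N = 0*(1/10) = 0)
H(j) = 2*j*(3 + j) (H(j) = (j + j)*(j + 3) = (2*j)*(3 + j) = 2*j*(3 + j))
J(b) = 0 (J(b) = 2*0*(3 + 0) = 2*0*3 = 0)
sqrt((602 - 234)**2 + J(-417)) = sqrt((602 - 234)**2 + 0) = sqrt(368**2 + 0) = sqrt(135424 + 0) = sqrt(135424) = 368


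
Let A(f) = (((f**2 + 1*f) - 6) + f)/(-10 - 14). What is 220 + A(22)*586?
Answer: -25051/2 ≈ -12526.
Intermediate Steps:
A(f) = 1/4 - f/12 - f**2/24 (A(f) = (((f**2 + f) - 6) + f)/(-24) = (((f + f**2) - 6) + f)*(-1/24) = ((-6 + f + f**2) + f)*(-1/24) = (-6 + f**2 + 2*f)*(-1/24) = 1/4 - f/12 - f**2/24)
220 + A(22)*586 = 220 + (1/4 - 1/12*22 - 1/24*22**2)*586 = 220 + (1/4 - 11/6 - 1/24*484)*586 = 220 + (1/4 - 11/6 - 121/6)*586 = 220 - 87/4*586 = 220 - 25491/2 = -25051/2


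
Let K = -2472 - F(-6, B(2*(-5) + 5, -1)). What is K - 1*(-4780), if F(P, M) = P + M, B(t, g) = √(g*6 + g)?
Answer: 2314 - I*√7 ≈ 2314.0 - 2.6458*I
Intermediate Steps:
B(t, g) = √7*√g (B(t, g) = √(6*g + g) = √(7*g) = √7*√g)
F(P, M) = M + P
K = -2466 - I*√7 (K = -2472 - (√7*√(-1) - 6) = -2472 - (√7*I - 6) = -2472 - (I*√7 - 6) = -2472 - (-6 + I*√7) = -2472 + (6 - I*√7) = -2466 - I*√7 ≈ -2466.0 - 2.6458*I)
K - 1*(-4780) = (-2466 - I*√7) - 1*(-4780) = (-2466 - I*√7) + 4780 = 2314 - I*√7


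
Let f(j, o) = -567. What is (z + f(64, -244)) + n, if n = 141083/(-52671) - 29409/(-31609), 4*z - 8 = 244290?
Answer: 201469346501369/3329755278 ≈ 60506.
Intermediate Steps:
z = 122149/2 (z = 2 + (1/4)*244290 = 2 + 122145/2 = 122149/2 ≈ 61075.)
n = -2910491108/1664877639 (n = 141083*(-1/52671) - 29409*(-1/31609) = -141083/52671 + 29409/31609 = -2910491108/1664877639 ≈ -1.7482)
(z + f(64, -244)) + n = (122149/2 - 567) - 2910491108/1664877639 = 121015/2 - 2910491108/1664877639 = 201469346501369/3329755278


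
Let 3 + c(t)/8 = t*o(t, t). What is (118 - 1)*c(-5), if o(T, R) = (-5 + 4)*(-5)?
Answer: -26208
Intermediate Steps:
o(T, R) = 5 (o(T, R) = -1*(-5) = 5)
c(t) = -24 + 40*t (c(t) = -24 + 8*(t*5) = -24 + 8*(5*t) = -24 + 40*t)
(118 - 1)*c(-5) = (118 - 1)*(-24 + 40*(-5)) = 117*(-24 - 200) = 117*(-224) = -26208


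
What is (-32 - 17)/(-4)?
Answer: 49/4 ≈ 12.250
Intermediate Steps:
(-32 - 17)/(-4) = -¼*(-49) = 49/4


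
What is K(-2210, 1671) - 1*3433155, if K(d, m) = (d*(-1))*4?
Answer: -3424315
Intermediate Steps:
K(d, m) = -4*d (K(d, m) = -d*4 = -4*d)
K(-2210, 1671) - 1*3433155 = -4*(-2210) - 1*3433155 = 8840 - 3433155 = -3424315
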